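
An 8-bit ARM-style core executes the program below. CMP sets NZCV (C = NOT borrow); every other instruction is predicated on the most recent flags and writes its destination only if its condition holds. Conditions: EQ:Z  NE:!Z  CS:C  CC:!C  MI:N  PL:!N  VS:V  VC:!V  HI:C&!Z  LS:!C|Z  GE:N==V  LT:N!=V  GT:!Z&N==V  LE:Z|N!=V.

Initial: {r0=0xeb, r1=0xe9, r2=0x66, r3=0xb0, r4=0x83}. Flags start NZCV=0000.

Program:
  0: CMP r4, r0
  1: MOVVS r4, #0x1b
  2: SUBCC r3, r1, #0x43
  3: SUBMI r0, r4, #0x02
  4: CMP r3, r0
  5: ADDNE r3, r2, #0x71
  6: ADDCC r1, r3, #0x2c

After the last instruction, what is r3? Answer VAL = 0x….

VAL = 0xd7

[0] flags=1000 → (cmp)
[1] flags=1000 VS?F → skip
[2] flags=1000 CC?T → r3=0xa6
[3] flags=1000 MI?T → r0=0x81
[4] flags=0010 → (cmp)
[5] flags=0010 NE?T → r3=0xd7
[6] flags=0010 CC?F → skip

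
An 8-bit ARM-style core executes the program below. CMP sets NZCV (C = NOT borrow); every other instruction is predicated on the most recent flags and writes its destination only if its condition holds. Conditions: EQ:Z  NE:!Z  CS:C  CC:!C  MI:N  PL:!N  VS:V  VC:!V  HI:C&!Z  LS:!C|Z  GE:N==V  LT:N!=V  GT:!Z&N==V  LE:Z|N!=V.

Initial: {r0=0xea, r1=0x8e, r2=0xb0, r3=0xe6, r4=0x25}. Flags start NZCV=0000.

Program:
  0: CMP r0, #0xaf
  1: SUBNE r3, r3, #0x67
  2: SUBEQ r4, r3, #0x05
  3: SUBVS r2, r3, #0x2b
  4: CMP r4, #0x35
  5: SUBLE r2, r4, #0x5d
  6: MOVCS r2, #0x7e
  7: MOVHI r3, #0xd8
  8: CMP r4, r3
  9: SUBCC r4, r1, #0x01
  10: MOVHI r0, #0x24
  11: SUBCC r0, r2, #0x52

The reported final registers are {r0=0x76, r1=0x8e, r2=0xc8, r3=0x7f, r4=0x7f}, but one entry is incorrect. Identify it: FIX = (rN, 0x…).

0: ✓ CMP  NZCV=0010
1: ✓ SUBNE  r3←0x7f
2: · SUBEQ
3: · SUBVS
4: ✓ CMP  NZCV=1000
5: ✓ SUBLE  r2←0xc8
6: · MOVCS
7: · MOVHI
8: ✓ CMP  NZCV=1000
9: ✓ SUBCC  r4←0x8d
10: · MOVHI
11: ✓ SUBCC  r0←0x76

FIX = (r4, 0x8d)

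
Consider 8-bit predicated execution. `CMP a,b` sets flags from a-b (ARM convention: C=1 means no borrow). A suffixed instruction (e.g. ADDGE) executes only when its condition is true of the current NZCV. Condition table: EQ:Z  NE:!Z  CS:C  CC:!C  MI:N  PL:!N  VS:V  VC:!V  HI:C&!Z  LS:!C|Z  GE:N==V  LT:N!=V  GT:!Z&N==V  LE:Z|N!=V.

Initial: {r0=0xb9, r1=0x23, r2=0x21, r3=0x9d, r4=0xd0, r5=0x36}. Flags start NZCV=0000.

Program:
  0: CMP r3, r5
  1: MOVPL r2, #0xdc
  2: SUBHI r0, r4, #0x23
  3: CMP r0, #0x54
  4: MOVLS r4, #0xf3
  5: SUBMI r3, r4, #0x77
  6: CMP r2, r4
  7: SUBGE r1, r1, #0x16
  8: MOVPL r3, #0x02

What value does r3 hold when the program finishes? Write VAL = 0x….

0: ✓ CMP  NZCV=0011
1: ✓ MOVPL  r2←0xdc
2: ✓ SUBHI  r0←0xad
3: ✓ CMP  NZCV=0011
4: · MOVLS
5: · SUBMI
6: ✓ CMP  NZCV=0010
7: ✓ SUBGE  r1←0x0d
8: ✓ MOVPL  r3←0x02

VAL = 0x02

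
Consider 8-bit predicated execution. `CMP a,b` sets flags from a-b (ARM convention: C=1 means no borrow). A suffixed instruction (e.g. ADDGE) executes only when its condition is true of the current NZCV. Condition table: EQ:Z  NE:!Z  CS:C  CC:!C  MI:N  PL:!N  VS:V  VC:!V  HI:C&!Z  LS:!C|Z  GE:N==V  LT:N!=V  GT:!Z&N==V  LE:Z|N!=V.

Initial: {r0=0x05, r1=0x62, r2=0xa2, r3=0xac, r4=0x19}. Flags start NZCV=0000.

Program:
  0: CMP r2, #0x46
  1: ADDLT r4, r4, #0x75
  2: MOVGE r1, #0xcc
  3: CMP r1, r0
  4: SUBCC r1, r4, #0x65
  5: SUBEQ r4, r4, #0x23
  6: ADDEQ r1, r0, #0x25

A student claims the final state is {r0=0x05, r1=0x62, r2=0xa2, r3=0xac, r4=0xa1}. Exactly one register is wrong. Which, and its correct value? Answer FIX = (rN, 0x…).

[0] flags=0011 → (cmp)
[1] flags=0011 LT?T → r4=0x8e
[2] flags=0011 GE?F → skip
[3] flags=0010 → (cmp)
[4] flags=0010 CC?F → skip
[5] flags=0010 EQ?F → skip
[6] flags=0010 EQ?F → skip

FIX = (r4, 0x8e)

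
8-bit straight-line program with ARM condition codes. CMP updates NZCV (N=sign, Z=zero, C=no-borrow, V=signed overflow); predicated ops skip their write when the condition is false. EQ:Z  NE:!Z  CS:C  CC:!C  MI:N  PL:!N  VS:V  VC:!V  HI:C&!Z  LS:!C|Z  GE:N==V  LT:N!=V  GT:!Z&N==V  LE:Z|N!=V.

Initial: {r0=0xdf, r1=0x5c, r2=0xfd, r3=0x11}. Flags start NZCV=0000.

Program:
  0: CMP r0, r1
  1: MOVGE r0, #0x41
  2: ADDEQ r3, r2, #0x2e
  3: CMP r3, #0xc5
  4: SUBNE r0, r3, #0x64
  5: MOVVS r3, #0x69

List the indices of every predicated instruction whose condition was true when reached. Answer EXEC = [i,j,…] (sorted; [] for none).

[0] flags=1010 → (cmp)
[1] flags=1010 GE?F → skip
[2] flags=1010 EQ?F → skip
[3] flags=0000 → (cmp)
[4] flags=0000 NE?T → r0=0xad
[5] flags=0000 VS?F → skip

EXEC = [4]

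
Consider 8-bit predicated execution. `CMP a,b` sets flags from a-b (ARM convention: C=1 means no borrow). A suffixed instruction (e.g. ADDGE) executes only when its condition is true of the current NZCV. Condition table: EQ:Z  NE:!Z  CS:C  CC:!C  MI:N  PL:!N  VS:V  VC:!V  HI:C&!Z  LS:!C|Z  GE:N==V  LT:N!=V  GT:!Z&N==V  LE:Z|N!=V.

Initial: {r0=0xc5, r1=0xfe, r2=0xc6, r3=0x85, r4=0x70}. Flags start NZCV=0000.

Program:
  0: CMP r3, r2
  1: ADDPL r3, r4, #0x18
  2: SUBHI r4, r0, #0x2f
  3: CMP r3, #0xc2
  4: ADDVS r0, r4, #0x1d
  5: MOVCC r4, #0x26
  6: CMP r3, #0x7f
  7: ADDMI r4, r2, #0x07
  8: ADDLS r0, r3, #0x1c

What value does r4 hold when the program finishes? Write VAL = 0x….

0: ✓ CMP  NZCV=1000
1: · ADDPL
2: · SUBHI
3: ✓ CMP  NZCV=1000
4: · ADDVS
5: ✓ MOVCC  r4←0x26
6: ✓ CMP  NZCV=0011
7: · ADDMI
8: · ADDLS

VAL = 0x26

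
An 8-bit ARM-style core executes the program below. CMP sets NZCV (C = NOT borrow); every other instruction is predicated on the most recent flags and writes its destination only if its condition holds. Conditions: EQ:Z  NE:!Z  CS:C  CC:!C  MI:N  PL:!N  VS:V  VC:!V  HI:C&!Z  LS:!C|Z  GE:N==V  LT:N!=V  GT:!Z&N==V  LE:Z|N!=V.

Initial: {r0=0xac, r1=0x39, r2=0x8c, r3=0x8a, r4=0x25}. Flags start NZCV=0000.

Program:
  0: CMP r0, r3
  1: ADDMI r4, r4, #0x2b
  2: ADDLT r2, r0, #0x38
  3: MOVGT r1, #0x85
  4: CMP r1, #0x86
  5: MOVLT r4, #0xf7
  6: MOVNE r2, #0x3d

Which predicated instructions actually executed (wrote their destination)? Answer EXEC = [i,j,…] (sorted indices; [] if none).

[0] flags=0010 → (cmp)
[1] flags=0010 MI?F → skip
[2] flags=0010 LT?F → skip
[3] flags=0010 GT?T → r1=0x85
[4] flags=1000 → (cmp)
[5] flags=1000 LT?T → r4=0xf7
[6] flags=1000 NE?T → r2=0x3d

EXEC = [3,5,6]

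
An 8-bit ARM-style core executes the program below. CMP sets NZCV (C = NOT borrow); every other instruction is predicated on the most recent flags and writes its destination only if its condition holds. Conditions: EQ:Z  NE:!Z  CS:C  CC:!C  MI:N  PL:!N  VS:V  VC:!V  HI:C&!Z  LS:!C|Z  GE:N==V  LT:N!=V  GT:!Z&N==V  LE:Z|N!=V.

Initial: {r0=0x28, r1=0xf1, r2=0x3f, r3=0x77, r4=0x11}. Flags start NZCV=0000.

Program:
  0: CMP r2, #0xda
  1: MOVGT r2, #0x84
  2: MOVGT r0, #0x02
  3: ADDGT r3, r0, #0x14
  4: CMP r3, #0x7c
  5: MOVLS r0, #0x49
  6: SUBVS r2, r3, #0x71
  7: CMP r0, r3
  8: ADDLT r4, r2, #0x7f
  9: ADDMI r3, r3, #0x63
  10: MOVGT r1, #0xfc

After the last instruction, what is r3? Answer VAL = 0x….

VAL = 0x16

0: ✓ CMP  NZCV=0000
1: ✓ MOVGT  r2←0x84
2: ✓ MOVGT  r0←0x02
3: ✓ ADDGT  r3←0x16
4: ✓ CMP  NZCV=1000
5: ✓ MOVLS  r0←0x49
6: · SUBVS
7: ✓ CMP  NZCV=0010
8: · ADDLT
9: · ADDMI
10: ✓ MOVGT  r1←0xfc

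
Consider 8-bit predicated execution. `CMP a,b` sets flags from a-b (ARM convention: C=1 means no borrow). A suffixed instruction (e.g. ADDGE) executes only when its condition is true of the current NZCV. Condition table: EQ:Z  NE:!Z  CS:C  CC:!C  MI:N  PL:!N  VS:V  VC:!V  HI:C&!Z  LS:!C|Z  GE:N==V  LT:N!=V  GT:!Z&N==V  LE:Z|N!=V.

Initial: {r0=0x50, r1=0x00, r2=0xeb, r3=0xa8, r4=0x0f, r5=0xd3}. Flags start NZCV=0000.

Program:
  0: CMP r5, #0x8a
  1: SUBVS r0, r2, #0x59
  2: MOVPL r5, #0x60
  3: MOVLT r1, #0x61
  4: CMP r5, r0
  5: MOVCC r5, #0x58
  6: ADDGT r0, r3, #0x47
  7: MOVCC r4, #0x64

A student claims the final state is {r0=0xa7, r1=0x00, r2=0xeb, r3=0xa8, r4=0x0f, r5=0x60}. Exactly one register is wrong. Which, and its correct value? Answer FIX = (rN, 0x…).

0: ✓ CMP  NZCV=0010
1: · SUBVS
2: ✓ MOVPL  r5←0x60
3: · MOVLT
4: ✓ CMP  NZCV=0010
5: · MOVCC
6: ✓ ADDGT  r0←0xef
7: · MOVCC

FIX = (r0, 0xef)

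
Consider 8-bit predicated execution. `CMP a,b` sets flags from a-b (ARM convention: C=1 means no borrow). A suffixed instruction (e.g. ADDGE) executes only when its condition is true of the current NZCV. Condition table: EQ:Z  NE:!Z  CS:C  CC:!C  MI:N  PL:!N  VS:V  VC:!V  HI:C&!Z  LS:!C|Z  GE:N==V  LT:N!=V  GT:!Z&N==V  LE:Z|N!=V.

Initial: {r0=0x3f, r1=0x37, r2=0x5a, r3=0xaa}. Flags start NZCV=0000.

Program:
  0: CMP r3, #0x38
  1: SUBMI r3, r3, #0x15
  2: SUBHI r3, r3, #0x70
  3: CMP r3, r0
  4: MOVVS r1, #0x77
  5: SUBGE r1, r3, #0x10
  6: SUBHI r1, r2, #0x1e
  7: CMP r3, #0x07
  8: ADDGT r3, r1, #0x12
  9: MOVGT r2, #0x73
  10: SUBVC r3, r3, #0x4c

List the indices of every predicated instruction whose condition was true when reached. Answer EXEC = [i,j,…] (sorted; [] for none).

[0] flags=0011 → (cmp)
[1] flags=0011 MI?F → skip
[2] flags=0011 HI?T → r3=0x3a
[3] flags=1000 → (cmp)
[4] flags=1000 VS?F → skip
[5] flags=1000 GE?F → skip
[6] flags=1000 HI?F → skip
[7] flags=0010 → (cmp)
[8] flags=0010 GT?T → r3=0x49
[9] flags=0010 GT?T → r2=0x73
[10] flags=0010 VC?T → r3=0xfd

EXEC = [2,8,9,10]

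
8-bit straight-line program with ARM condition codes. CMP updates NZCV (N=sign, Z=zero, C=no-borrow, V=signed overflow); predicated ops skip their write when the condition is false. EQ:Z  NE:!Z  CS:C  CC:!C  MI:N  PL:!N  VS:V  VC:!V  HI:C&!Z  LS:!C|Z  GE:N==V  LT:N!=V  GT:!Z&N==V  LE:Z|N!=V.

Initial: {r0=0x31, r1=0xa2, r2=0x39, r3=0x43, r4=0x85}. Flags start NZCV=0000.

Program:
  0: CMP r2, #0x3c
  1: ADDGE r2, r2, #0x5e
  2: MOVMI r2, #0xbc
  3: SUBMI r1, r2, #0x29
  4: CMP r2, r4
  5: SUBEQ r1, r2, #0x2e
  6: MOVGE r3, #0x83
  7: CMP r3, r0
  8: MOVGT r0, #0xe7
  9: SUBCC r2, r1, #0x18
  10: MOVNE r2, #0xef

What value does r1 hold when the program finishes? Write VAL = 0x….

[0] flags=1000 → (cmp)
[1] flags=1000 GE?F → skip
[2] flags=1000 MI?T → r2=0xbc
[3] flags=1000 MI?T → r1=0x93
[4] flags=0010 → (cmp)
[5] flags=0010 EQ?F → skip
[6] flags=0010 GE?T → r3=0x83
[7] flags=0011 → (cmp)
[8] flags=0011 GT?F → skip
[9] flags=0011 CC?F → skip
[10] flags=0011 NE?T → r2=0xef

VAL = 0x93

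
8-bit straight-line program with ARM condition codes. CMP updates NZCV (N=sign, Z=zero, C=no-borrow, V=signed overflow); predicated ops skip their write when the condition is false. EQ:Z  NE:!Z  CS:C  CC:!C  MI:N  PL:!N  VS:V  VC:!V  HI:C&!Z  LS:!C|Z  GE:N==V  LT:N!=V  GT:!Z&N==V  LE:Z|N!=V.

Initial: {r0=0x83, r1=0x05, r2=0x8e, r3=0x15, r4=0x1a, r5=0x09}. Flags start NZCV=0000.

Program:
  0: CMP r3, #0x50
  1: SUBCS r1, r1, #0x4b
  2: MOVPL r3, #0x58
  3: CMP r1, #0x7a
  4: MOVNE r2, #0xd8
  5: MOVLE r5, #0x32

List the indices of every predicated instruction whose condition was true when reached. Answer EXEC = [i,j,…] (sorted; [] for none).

EXEC = [4,5]

0: ✓ CMP  NZCV=1000
1: · SUBCS
2: · MOVPL
3: ✓ CMP  NZCV=1000
4: ✓ MOVNE  r2←0xd8
5: ✓ MOVLE  r5←0x32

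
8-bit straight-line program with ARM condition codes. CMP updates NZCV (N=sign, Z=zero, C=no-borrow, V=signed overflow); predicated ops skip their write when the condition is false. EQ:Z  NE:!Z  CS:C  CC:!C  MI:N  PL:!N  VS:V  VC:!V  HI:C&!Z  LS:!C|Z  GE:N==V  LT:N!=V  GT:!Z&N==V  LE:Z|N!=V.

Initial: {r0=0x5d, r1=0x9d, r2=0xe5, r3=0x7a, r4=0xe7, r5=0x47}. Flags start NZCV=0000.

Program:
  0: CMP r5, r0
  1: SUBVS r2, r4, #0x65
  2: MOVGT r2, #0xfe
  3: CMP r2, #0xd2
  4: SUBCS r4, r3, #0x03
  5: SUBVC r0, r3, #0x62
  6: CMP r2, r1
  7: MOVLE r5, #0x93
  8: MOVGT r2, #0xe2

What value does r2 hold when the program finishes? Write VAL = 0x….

0: ✓ CMP  NZCV=1000
1: · SUBVS
2: · MOVGT
3: ✓ CMP  NZCV=0010
4: ✓ SUBCS  r4←0x77
5: ✓ SUBVC  r0←0x18
6: ✓ CMP  NZCV=0010
7: · MOVLE
8: ✓ MOVGT  r2←0xe2

VAL = 0xe2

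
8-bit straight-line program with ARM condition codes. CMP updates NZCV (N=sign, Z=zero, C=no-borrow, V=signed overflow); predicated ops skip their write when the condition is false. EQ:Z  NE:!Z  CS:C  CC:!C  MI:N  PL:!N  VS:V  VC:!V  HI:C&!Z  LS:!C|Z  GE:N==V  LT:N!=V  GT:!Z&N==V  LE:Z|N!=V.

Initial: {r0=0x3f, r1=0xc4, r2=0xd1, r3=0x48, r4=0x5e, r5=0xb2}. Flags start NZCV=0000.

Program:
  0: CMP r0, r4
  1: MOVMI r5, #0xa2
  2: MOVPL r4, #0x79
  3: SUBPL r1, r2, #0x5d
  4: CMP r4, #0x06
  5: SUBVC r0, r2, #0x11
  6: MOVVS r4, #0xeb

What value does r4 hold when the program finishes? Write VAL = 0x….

VAL = 0x5e

[0] flags=1000 → (cmp)
[1] flags=1000 MI?T → r5=0xa2
[2] flags=1000 PL?F → skip
[3] flags=1000 PL?F → skip
[4] flags=0010 → (cmp)
[5] flags=0010 VC?T → r0=0xc0
[6] flags=0010 VS?F → skip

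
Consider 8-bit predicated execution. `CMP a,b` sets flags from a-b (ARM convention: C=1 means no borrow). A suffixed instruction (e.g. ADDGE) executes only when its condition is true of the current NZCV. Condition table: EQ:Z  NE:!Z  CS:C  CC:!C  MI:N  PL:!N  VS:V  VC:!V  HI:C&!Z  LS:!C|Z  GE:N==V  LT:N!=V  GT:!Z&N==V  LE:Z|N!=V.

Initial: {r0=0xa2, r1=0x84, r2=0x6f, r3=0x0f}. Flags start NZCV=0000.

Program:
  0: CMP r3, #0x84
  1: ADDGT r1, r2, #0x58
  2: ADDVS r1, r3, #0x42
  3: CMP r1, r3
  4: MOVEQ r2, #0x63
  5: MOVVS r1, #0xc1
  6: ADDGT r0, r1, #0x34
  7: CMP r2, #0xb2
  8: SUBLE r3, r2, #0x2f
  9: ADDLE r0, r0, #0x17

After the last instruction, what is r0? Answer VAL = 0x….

VAL = 0x85

[0] flags=1001 → (cmp)
[1] flags=1001 GT?T → r1=0xc7
[2] flags=1001 VS?T → r1=0x51
[3] flags=0010 → (cmp)
[4] flags=0010 EQ?F → skip
[5] flags=0010 VS?F → skip
[6] flags=0010 GT?T → r0=0x85
[7] flags=1001 → (cmp)
[8] flags=1001 LE?F → skip
[9] flags=1001 LE?F → skip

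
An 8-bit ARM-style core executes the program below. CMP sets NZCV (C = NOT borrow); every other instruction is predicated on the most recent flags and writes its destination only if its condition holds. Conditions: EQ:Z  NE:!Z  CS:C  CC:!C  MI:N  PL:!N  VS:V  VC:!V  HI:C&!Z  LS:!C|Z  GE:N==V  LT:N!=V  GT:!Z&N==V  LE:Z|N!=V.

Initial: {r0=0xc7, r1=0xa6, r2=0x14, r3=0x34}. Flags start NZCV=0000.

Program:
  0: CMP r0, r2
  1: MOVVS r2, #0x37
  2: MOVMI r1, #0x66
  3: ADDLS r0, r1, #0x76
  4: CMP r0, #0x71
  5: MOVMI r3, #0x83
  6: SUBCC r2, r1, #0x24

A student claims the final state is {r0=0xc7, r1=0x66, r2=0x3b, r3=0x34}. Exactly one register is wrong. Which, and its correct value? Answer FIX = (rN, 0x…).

[0] flags=1010 → (cmp)
[1] flags=1010 VS?F → skip
[2] flags=1010 MI?T → r1=0x66
[3] flags=1010 LS?F → skip
[4] flags=0011 → (cmp)
[5] flags=0011 MI?F → skip
[6] flags=0011 CC?F → skip

FIX = (r2, 0x14)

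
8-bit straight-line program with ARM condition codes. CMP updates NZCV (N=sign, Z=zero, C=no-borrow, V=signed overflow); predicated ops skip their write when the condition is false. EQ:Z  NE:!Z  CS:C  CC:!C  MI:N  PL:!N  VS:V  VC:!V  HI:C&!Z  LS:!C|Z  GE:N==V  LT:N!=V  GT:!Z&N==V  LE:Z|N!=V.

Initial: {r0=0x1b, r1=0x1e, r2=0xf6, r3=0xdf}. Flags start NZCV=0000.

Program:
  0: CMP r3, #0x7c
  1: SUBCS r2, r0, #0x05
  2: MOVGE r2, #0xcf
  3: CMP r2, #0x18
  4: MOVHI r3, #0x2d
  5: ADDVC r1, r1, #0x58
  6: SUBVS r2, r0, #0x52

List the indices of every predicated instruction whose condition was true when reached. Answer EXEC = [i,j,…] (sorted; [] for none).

0: ✓ CMP  NZCV=0011
1: ✓ SUBCS  r2←0x16
2: · MOVGE
3: ✓ CMP  NZCV=1000
4: · MOVHI
5: ✓ ADDVC  r1←0x76
6: · SUBVS

EXEC = [1,5]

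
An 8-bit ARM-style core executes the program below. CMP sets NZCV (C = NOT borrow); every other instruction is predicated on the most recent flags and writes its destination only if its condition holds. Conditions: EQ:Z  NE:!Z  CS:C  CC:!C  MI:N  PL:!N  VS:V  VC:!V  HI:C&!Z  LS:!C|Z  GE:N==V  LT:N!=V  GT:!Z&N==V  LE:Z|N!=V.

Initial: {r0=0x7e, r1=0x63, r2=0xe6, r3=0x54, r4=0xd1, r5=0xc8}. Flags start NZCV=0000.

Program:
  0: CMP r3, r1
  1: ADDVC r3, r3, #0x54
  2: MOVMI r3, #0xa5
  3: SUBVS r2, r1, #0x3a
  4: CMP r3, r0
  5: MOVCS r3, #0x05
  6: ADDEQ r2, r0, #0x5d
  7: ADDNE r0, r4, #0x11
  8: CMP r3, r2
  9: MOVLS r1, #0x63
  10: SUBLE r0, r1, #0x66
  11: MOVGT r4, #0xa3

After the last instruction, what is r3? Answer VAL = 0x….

[0] flags=1000 → (cmp)
[1] flags=1000 VC?T → r3=0xa8
[2] flags=1000 MI?T → r3=0xa5
[3] flags=1000 VS?F → skip
[4] flags=0011 → (cmp)
[5] flags=0011 CS?T → r3=0x05
[6] flags=0011 EQ?F → skip
[7] flags=0011 NE?T → r0=0xe2
[8] flags=0000 → (cmp)
[9] flags=0000 LS?T → r1=0x63
[10] flags=0000 LE?F → skip
[11] flags=0000 GT?T → r4=0xa3

VAL = 0x05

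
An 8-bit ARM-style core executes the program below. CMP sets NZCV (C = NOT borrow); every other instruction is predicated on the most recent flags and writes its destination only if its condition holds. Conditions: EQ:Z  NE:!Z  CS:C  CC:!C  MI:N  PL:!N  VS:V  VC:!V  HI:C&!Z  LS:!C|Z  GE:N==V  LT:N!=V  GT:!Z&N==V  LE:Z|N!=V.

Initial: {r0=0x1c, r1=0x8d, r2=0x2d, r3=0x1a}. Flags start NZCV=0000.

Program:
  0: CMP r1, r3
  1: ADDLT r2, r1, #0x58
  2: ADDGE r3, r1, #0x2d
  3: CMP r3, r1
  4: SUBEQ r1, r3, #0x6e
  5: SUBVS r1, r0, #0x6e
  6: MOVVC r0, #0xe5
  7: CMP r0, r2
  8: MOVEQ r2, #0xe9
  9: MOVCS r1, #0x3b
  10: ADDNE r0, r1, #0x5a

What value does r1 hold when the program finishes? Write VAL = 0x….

VAL = 0xae

[0] flags=0011 → (cmp)
[1] flags=0011 LT?T → r2=0xe5
[2] flags=0011 GE?F → skip
[3] flags=1001 → (cmp)
[4] flags=1001 EQ?F → skip
[5] flags=1001 VS?T → r1=0xae
[6] flags=1001 VC?F → skip
[7] flags=0000 → (cmp)
[8] flags=0000 EQ?F → skip
[9] flags=0000 CS?F → skip
[10] flags=0000 NE?T → r0=0x08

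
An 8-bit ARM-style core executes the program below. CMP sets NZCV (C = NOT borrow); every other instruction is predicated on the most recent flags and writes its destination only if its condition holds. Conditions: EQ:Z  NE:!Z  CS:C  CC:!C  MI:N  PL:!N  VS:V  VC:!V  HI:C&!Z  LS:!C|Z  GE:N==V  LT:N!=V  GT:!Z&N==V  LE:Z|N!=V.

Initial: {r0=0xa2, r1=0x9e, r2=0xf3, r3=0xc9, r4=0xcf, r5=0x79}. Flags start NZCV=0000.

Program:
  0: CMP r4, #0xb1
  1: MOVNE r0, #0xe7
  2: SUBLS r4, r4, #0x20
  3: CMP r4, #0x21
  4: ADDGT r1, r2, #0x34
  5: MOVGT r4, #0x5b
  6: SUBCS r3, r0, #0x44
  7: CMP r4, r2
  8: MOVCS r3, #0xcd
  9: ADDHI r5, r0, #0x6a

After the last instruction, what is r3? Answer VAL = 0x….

0: ✓ CMP  NZCV=0010
1: ✓ MOVNE  r0←0xe7
2: · SUBLS
3: ✓ CMP  NZCV=1010
4: · ADDGT
5: · MOVGT
6: ✓ SUBCS  r3←0xa3
7: ✓ CMP  NZCV=1000
8: · MOVCS
9: · ADDHI

VAL = 0xa3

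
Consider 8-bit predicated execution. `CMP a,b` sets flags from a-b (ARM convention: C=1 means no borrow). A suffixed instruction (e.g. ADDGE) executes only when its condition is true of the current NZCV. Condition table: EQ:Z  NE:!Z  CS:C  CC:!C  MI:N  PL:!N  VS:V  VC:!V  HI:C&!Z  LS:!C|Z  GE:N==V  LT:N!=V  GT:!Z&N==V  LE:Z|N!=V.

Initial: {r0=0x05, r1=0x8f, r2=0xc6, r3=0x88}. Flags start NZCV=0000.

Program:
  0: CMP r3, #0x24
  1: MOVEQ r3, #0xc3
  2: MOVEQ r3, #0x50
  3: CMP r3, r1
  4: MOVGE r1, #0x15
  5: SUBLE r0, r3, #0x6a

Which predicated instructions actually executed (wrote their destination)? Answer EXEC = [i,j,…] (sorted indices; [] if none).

0: ✓ CMP  NZCV=0011
1: · MOVEQ
2: · MOVEQ
3: ✓ CMP  NZCV=1000
4: · MOVGE
5: ✓ SUBLE  r0←0x1e

EXEC = [5]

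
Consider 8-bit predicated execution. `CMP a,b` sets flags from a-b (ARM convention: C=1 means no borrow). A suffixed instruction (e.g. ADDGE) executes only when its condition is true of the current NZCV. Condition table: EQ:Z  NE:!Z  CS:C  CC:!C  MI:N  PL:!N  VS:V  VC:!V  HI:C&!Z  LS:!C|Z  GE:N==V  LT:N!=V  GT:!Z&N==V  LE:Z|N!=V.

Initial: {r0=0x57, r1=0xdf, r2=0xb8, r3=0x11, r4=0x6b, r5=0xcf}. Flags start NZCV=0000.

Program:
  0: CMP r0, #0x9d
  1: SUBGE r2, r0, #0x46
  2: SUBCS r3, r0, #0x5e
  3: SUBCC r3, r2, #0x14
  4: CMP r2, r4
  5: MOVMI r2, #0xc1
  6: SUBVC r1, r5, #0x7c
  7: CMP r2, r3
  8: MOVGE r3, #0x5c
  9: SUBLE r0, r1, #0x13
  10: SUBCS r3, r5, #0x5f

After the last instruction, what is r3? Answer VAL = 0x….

0: ✓ CMP  NZCV=1001
1: ✓ SUBGE  r2←0x11
2: · SUBCS
3: ✓ SUBCC  r3←0xfd
4: ✓ CMP  NZCV=1000
5: ✓ MOVMI  r2←0xc1
6: ✓ SUBVC  r1←0x53
7: ✓ CMP  NZCV=1000
8: · MOVGE
9: ✓ SUBLE  r0←0x40
10: · SUBCS

VAL = 0xfd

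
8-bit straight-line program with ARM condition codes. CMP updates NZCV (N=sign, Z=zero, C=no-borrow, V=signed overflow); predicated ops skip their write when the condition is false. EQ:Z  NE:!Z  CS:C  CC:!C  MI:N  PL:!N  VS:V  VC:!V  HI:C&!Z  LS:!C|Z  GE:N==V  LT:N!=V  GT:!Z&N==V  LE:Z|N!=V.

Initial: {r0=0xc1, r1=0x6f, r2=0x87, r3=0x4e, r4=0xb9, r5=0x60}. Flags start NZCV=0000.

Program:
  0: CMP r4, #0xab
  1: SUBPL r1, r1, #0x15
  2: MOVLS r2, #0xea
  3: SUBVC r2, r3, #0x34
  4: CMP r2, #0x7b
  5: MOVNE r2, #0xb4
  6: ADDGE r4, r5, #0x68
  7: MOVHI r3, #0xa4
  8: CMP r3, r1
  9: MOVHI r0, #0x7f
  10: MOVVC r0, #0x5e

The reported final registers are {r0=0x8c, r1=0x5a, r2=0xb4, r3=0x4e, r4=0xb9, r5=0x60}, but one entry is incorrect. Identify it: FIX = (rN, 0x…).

FIX = (r0, 0x5e)

0: ✓ CMP  NZCV=0010
1: ✓ SUBPL  r1←0x5a
2: · MOVLS
3: ✓ SUBVC  r2←0x1a
4: ✓ CMP  NZCV=1000
5: ✓ MOVNE  r2←0xb4
6: · ADDGE
7: · MOVHI
8: ✓ CMP  NZCV=1000
9: · MOVHI
10: ✓ MOVVC  r0←0x5e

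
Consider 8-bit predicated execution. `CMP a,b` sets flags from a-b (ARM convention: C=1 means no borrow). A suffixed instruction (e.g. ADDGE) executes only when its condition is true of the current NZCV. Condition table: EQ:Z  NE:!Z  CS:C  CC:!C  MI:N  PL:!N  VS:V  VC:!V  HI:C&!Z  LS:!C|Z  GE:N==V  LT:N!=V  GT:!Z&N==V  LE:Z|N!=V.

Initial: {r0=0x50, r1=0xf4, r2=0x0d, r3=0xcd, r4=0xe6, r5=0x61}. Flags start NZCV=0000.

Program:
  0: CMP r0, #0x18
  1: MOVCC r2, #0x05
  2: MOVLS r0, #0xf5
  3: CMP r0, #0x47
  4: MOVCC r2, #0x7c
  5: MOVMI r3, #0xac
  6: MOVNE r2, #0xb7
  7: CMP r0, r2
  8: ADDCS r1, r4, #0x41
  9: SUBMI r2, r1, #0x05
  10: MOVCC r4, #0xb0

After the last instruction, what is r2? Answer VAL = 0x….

VAL = 0xef

[0] flags=0010 → (cmp)
[1] flags=0010 CC?F → skip
[2] flags=0010 LS?F → skip
[3] flags=0010 → (cmp)
[4] flags=0010 CC?F → skip
[5] flags=0010 MI?F → skip
[6] flags=0010 NE?T → r2=0xb7
[7] flags=1001 → (cmp)
[8] flags=1001 CS?F → skip
[9] flags=1001 MI?T → r2=0xef
[10] flags=1001 CC?T → r4=0xb0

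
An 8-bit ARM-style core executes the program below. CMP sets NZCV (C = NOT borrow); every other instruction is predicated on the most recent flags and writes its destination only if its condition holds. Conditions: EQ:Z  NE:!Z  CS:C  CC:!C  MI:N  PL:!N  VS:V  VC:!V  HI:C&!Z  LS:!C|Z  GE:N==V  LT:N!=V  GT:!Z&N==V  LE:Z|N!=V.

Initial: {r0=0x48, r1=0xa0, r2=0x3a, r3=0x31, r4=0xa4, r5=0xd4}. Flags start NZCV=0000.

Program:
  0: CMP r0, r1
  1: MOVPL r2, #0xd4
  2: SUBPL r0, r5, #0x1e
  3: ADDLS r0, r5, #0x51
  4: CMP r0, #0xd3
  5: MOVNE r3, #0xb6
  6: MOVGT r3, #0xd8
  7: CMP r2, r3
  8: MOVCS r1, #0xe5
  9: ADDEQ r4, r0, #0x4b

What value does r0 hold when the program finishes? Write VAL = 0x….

[0] flags=1001 → (cmp)
[1] flags=1001 PL?F → skip
[2] flags=1001 PL?F → skip
[3] flags=1001 LS?T → r0=0x25
[4] flags=0000 → (cmp)
[5] flags=0000 NE?T → r3=0xb6
[6] flags=0000 GT?T → r3=0xd8
[7] flags=0000 → (cmp)
[8] flags=0000 CS?F → skip
[9] flags=0000 EQ?F → skip

VAL = 0x25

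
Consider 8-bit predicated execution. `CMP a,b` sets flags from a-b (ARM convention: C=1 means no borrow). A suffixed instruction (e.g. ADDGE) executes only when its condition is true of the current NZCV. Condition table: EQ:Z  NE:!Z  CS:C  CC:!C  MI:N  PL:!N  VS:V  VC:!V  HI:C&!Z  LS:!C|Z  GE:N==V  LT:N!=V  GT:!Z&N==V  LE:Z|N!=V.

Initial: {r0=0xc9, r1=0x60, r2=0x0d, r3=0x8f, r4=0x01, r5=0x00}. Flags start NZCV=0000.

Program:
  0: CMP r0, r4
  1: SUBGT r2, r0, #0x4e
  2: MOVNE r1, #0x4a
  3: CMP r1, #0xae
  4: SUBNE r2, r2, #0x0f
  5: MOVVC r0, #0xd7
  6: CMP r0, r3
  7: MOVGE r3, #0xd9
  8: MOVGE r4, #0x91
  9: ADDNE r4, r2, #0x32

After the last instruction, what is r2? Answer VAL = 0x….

[0] flags=1010 → (cmp)
[1] flags=1010 GT?F → skip
[2] flags=1010 NE?T → r1=0x4a
[3] flags=1001 → (cmp)
[4] flags=1001 NE?T → r2=0xfe
[5] flags=1001 VC?F → skip
[6] flags=0010 → (cmp)
[7] flags=0010 GE?T → r3=0xd9
[8] flags=0010 GE?T → r4=0x91
[9] flags=0010 NE?T → r4=0x30

VAL = 0xfe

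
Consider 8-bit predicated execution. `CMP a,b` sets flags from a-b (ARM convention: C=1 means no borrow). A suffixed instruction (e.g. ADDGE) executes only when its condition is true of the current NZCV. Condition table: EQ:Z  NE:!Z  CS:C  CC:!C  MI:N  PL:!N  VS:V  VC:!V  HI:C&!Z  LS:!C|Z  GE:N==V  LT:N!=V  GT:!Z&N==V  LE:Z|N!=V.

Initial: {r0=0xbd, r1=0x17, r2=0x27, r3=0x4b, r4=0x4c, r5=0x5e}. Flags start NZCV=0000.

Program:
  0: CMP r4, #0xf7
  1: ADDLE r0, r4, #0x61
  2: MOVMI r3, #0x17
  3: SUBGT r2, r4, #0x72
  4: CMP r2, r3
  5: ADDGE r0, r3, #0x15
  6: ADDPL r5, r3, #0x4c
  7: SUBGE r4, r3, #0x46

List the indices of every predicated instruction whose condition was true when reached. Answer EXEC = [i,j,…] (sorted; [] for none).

EXEC = [3]

0: ✓ CMP  NZCV=0000
1: · ADDLE
2: · MOVMI
3: ✓ SUBGT  r2←0xda
4: ✓ CMP  NZCV=1010
5: · ADDGE
6: · ADDPL
7: · SUBGE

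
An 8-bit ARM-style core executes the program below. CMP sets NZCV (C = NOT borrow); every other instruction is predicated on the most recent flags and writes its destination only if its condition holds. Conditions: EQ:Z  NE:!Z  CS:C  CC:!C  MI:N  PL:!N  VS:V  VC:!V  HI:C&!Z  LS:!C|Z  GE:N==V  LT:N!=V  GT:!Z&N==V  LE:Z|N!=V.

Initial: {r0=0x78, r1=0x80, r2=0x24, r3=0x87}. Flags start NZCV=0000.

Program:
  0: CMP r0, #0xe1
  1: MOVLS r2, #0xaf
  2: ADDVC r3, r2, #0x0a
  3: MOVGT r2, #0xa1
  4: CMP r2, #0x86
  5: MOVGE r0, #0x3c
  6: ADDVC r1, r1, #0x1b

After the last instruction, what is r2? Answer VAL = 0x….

0: ✓ CMP  NZCV=1001
1: ✓ MOVLS  r2←0xaf
2: · ADDVC
3: ✓ MOVGT  r2←0xa1
4: ✓ CMP  NZCV=0010
5: ✓ MOVGE  r0←0x3c
6: ✓ ADDVC  r1←0x9b

VAL = 0xa1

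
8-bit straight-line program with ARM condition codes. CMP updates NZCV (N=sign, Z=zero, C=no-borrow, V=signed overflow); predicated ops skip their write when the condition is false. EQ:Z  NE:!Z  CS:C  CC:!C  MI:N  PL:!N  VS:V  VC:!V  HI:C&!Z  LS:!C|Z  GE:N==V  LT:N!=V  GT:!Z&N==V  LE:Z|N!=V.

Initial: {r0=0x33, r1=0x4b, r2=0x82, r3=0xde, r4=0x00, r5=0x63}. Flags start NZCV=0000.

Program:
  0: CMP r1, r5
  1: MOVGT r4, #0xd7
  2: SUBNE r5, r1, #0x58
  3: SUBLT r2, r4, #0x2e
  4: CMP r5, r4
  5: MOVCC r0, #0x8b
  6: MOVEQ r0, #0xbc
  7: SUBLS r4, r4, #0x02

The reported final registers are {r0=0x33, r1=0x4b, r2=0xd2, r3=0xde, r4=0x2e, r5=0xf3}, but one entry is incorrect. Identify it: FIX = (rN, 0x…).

[0] flags=1000 → (cmp)
[1] flags=1000 GT?F → skip
[2] flags=1000 NE?T → r5=0xf3
[3] flags=1000 LT?T → r2=0xd2
[4] flags=1010 → (cmp)
[5] flags=1010 CC?F → skip
[6] flags=1010 EQ?F → skip
[7] flags=1010 LS?F → skip

FIX = (r4, 0x00)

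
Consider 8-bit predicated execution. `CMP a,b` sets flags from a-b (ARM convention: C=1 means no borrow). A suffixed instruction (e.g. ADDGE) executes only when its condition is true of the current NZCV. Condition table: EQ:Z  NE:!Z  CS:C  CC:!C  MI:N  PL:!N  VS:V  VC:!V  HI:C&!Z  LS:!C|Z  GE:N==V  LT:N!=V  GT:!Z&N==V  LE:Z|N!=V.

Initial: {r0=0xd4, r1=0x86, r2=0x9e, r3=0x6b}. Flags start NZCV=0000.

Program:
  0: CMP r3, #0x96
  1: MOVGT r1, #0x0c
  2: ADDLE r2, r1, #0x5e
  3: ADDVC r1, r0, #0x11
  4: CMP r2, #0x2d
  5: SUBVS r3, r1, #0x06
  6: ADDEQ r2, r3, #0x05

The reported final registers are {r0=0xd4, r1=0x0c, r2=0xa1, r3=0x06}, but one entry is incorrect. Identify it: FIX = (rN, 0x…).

[0] flags=1001 → (cmp)
[1] flags=1001 GT?T → r1=0x0c
[2] flags=1001 LE?F → skip
[3] flags=1001 VC?F → skip
[4] flags=0011 → (cmp)
[5] flags=0011 VS?T → r3=0x06
[6] flags=0011 EQ?F → skip

FIX = (r2, 0x9e)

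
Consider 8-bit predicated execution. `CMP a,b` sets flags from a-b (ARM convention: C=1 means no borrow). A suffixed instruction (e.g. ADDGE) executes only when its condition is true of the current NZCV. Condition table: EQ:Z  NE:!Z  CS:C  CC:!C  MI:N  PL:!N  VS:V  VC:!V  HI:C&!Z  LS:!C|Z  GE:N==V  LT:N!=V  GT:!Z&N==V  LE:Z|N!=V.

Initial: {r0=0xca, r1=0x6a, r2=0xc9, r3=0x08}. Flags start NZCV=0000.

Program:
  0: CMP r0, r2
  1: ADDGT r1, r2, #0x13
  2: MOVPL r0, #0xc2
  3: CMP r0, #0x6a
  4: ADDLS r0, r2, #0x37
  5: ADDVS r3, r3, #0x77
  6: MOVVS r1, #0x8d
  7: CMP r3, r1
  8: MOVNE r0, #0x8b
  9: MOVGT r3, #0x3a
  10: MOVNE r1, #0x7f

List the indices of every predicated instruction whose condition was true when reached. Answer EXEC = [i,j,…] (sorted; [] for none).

EXEC = [1,2,5,6,8,9,10]

[0] flags=0010 → (cmp)
[1] flags=0010 GT?T → r1=0xdc
[2] flags=0010 PL?T → r0=0xc2
[3] flags=0011 → (cmp)
[4] flags=0011 LS?F → skip
[5] flags=0011 VS?T → r3=0x7f
[6] flags=0011 VS?T → r1=0x8d
[7] flags=1001 → (cmp)
[8] flags=1001 NE?T → r0=0x8b
[9] flags=1001 GT?T → r3=0x3a
[10] flags=1001 NE?T → r1=0x7f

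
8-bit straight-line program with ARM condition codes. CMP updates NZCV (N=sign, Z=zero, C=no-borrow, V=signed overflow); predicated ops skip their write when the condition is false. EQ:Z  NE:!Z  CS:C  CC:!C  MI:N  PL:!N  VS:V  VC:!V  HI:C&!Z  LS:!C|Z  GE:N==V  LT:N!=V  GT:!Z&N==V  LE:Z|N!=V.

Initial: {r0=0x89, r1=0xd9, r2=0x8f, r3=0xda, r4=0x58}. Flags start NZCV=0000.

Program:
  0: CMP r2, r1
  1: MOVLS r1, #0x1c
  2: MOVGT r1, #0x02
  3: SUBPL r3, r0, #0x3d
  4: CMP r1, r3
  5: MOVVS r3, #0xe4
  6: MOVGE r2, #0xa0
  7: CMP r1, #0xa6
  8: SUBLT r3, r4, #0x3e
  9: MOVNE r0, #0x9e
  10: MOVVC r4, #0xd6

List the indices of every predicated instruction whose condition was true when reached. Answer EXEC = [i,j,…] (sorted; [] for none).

EXEC = [1,6,9,10]

[0] flags=1000 → (cmp)
[1] flags=1000 LS?T → r1=0x1c
[2] flags=1000 GT?F → skip
[3] flags=1000 PL?F → skip
[4] flags=0000 → (cmp)
[5] flags=0000 VS?F → skip
[6] flags=0000 GE?T → r2=0xa0
[7] flags=0000 → (cmp)
[8] flags=0000 LT?F → skip
[9] flags=0000 NE?T → r0=0x9e
[10] flags=0000 VC?T → r4=0xd6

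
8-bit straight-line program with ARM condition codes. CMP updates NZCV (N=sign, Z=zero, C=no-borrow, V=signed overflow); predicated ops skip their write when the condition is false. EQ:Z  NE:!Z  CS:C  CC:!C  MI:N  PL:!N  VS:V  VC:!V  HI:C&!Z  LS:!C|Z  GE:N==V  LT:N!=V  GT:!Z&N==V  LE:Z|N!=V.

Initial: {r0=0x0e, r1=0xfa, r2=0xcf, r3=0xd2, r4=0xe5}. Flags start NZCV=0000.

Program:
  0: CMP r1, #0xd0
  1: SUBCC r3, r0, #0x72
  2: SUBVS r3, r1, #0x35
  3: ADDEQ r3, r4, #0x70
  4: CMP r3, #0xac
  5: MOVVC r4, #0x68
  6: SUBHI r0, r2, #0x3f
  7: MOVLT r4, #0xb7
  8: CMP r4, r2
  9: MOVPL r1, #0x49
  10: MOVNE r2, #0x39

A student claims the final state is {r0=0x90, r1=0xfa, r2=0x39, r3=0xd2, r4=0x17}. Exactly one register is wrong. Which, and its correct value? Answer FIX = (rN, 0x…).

FIX = (r4, 0x68)

[0] flags=0010 → (cmp)
[1] flags=0010 CC?F → skip
[2] flags=0010 VS?F → skip
[3] flags=0010 EQ?F → skip
[4] flags=0010 → (cmp)
[5] flags=0010 VC?T → r4=0x68
[6] flags=0010 HI?T → r0=0x90
[7] flags=0010 LT?F → skip
[8] flags=1001 → (cmp)
[9] flags=1001 PL?F → skip
[10] flags=1001 NE?T → r2=0x39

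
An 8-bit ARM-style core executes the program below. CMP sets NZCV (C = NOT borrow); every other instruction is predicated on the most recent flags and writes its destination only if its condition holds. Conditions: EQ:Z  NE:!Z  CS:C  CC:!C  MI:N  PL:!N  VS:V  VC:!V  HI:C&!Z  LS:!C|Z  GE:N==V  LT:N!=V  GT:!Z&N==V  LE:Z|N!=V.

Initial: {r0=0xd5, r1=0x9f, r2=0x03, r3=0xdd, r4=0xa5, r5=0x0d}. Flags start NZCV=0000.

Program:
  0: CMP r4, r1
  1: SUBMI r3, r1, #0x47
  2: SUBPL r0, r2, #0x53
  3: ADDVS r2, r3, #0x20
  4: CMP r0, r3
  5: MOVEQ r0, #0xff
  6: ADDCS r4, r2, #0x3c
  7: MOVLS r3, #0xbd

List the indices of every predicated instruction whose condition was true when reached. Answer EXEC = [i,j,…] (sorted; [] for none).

EXEC = [2,7]

[0] flags=0010 → (cmp)
[1] flags=0010 MI?F → skip
[2] flags=0010 PL?T → r0=0xb0
[3] flags=0010 VS?F → skip
[4] flags=1000 → (cmp)
[5] flags=1000 EQ?F → skip
[6] flags=1000 CS?F → skip
[7] flags=1000 LS?T → r3=0xbd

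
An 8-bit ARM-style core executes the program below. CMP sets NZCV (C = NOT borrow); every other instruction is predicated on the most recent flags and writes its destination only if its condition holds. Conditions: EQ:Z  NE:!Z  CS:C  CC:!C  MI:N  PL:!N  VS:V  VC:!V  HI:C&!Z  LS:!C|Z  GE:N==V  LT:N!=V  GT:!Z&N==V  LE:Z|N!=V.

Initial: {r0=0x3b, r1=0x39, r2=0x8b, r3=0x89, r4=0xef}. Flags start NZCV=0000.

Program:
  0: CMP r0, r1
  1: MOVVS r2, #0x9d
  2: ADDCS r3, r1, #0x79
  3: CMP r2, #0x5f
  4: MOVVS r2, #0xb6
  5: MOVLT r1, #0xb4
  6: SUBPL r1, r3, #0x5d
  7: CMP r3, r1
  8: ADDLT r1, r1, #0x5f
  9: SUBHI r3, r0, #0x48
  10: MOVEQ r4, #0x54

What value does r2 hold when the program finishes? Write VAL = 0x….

0: ✓ CMP  NZCV=0010
1: · MOVVS
2: ✓ ADDCS  r3←0xb2
3: ✓ CMP  NZCV=0011
4: ✓ MOVVS  r2←0xb6
5: ✓ MOVLT  r1←0xb4
6: ✓ SUBPL  r1←0x55
7: ✓ CMP  NZCV=0011
8: ✓ ADDLT  r1←0xb4
9: ✓ SUBHI  r3←0xf3
10: · MOVEQ

VAL = 0xb6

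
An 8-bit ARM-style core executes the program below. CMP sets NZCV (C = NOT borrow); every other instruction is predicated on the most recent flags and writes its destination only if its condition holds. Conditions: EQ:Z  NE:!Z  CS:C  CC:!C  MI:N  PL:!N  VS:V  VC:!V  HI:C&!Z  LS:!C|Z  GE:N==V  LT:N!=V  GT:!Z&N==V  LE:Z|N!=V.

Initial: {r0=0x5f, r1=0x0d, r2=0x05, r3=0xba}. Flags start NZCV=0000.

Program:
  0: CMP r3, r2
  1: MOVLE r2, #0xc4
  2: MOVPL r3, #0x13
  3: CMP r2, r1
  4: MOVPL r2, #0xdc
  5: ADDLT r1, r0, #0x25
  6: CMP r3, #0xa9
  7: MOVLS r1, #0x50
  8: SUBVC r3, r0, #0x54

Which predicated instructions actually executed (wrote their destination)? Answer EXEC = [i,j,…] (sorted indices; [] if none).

EXEC = [1,5,8]

[0] flags=1010 → (cmp)
[1] flags=1010 LE?T → r2=0xc4
[2] flags=1010 PL?F → skip
[3] flags=1010 → (cmp)
[4] flags=1010 PL?F → skip
[5] flags=1010 LT?T → r1=0x84
[6] flags=0010 → (cmp)
[7] flags=0010 LS?F → skip
[8] flags=0010 VC?T → r3=0x0b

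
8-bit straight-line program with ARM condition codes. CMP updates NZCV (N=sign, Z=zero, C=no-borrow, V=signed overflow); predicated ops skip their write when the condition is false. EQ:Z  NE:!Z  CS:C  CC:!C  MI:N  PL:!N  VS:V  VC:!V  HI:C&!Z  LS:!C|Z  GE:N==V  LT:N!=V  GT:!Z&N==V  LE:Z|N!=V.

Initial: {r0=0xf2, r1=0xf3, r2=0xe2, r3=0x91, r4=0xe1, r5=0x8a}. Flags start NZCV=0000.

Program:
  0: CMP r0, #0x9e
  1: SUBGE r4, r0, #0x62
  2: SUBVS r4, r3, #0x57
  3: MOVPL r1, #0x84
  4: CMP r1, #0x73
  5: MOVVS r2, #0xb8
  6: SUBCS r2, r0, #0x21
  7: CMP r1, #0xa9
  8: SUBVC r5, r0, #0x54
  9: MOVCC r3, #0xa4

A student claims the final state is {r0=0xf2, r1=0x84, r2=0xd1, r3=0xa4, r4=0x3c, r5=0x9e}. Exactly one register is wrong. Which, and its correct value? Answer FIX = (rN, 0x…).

0: ✓ CMP  NZCV=0010
1: ✓ SUBGE  r4←0x90
2: · SUBVS
3: ✓ MOVPL  r1←0x84
4: ✓ CMP  NZCV=0011
5: ✓ MOVVS  r2←0xb8
6: ✓ SUBCS  r2←0xd1
7: ✓ CMP  NZCV=1000
8: ✓ SUBVC  r5←0x9e
9: ✓ MOVCC  r3←0xa4

FIX = (r4, 0x90)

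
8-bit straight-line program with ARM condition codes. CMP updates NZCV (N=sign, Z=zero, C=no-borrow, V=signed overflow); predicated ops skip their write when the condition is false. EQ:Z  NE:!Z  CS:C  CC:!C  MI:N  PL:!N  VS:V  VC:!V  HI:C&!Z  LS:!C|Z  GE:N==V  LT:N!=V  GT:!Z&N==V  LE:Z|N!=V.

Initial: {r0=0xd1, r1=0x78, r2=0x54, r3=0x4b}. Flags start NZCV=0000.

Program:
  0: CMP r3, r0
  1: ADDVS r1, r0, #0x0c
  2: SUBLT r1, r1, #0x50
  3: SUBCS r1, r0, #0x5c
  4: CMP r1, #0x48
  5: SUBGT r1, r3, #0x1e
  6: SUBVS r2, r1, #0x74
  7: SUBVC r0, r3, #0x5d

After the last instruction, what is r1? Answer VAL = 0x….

0: ✓ CMP  NZCV=0000
1: · ADDVS
2: · SUBLT
3: · SUBCS
4: ✓ CMP  NZCV=0010
5: ✓ SUBGT  r1←0x2d
6: · SUBVS
7: ✓ SUBVC  r0←0xee

VAL = 0x2d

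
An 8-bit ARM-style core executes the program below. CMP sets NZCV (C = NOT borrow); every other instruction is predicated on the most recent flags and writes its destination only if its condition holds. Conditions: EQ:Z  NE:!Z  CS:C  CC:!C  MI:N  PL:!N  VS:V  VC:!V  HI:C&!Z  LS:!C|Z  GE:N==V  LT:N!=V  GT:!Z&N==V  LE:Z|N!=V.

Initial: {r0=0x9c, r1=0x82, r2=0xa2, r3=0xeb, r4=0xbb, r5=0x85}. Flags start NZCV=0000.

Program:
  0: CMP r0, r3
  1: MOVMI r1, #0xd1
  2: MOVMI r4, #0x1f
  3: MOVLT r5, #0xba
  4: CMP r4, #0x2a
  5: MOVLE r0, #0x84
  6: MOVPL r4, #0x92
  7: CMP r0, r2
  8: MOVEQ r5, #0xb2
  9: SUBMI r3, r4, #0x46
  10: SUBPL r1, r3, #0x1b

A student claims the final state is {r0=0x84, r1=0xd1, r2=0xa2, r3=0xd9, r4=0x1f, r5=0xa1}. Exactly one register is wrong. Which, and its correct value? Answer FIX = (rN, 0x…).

FIX = (r5, 0xba)

0: ✓ CMP  NZCV=1000
1: ✓ MOVMI  r1←0xd1
2: ✓ MOVMI  r4←0x1f
3: ✓ MOVLT  r5←0xba
4: ✓ CMP  NZCV=1000
5: ✓ MOVLE  r0←0x84
6: · MOVPL
7: ✓ CMP  NZCV=1000
8: · MOVEQ
9: ✓ SUBMI  r3←0xd9
10: · SUBPL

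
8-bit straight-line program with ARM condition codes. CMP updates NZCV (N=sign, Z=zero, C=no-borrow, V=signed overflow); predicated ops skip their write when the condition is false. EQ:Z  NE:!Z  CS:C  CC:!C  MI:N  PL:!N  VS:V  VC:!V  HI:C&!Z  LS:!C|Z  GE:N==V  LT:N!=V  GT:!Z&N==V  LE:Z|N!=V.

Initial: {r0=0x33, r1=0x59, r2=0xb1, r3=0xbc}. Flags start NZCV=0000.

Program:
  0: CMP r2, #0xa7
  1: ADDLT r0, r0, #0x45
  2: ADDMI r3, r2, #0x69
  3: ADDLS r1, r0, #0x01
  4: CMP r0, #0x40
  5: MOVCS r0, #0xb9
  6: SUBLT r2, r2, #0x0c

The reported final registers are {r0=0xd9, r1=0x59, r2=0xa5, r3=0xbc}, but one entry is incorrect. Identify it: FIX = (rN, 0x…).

FIX = (r0, 0x33)

0: ✓ CMP  NZCV=0010
1: · ADDLT
2: · ADDMI
3: · ADDLS
4: ✓ CMP  NZCV=1000
5: · MOVCS
6: ✓ SUBLT  r2←0xa5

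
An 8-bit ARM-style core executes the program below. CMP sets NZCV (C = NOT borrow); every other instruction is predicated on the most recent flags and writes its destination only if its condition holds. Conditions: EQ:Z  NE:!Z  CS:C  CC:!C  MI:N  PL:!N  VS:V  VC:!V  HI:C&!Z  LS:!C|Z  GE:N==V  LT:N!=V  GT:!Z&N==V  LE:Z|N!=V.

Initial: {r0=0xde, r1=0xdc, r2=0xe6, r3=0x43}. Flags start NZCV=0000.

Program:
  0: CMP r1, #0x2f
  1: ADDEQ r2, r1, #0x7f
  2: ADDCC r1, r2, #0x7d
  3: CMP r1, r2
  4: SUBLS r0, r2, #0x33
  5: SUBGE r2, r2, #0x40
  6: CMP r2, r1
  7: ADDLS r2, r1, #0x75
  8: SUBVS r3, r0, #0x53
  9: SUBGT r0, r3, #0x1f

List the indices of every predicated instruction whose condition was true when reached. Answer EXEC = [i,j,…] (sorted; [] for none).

EXEC = [4,9]

[0] flags=1010 → (cmp)
[1] flags=1010 EQ?F → skip
[2] flags=1010 CC?F → skip
[3] flags=1000 → (cmp)
[4] flags=1000 LS?T → r0=0xb3
[5] flags=1000 GE?F → skip
[6] flags=0010 → (cmp)
[7] flags=0010 LS?F → skip
[8] flags=0010 VS?F → skip
[9] flags=0010 GT?T → r0=0x24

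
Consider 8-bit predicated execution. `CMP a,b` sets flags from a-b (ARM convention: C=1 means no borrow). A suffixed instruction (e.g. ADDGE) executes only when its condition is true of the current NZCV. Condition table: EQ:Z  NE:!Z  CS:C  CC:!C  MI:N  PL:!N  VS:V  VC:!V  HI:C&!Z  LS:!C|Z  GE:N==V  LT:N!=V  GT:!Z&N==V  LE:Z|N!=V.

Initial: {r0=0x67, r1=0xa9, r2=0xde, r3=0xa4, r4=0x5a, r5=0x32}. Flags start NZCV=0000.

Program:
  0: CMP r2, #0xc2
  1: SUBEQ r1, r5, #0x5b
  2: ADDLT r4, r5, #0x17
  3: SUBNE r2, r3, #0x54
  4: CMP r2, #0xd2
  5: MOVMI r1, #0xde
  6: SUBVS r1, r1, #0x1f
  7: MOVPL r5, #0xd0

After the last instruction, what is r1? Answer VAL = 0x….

[0] flags=0010 → (cmp)
[1] flags=0010 EQ?F → skip
[2] flags=0010 LT?F → skip
[3] flags=0010 NE?T → r2=0x50
[4] flags=0000 → (cmp)
[5] flags=0000 MI?F → skip
[6] flags=0000 VS?F → skip
[7] flags=0000 PL?T → r5=0xd0

VAL = 0xa9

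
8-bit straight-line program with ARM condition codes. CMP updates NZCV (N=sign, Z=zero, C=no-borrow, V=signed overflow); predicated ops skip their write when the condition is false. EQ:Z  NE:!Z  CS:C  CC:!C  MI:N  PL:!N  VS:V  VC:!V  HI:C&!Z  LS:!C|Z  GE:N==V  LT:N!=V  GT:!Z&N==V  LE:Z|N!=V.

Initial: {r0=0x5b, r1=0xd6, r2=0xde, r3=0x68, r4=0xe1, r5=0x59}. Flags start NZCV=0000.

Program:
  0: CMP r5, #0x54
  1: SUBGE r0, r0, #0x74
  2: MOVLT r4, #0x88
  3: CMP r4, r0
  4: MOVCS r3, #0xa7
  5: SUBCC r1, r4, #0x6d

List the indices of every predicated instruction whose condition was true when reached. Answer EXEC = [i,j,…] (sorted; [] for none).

EXEC = [1,5]

0: ✓ CMP  NZCV=0010
1: ✓ SUBGE  r0←0xe7
2: · MOVLT
3: ✓ CMP  NZCV=1000
4: · MOVCS
5: ✓ SUBCC  r1←0x74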